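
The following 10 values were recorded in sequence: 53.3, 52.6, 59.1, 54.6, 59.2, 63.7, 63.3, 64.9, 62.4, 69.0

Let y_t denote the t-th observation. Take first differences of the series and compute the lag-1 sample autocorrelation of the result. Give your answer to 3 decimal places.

-0.593

First differences Δy: -0.7, 6.5, -4.5, 4.6, 4.5, -0.4, 1.6, -2.5, 6.6
Mean of differences = 1.7444
Numerator Σ(Δy_t−Δȳ)(Δy_{t+1}−Δȳ) = -76.8786
Denominator Σ(Δy_t−Δȳ)² = 129.5422
r_1(Δy) = -76.8786 / 129.5422 = -0.593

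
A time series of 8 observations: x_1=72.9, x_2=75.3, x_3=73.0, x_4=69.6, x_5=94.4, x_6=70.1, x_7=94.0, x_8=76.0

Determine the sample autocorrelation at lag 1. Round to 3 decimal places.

Mean x̄ = (72.9 + 75.3 + 73.0 + 69.6 + 94.4 + 70.1 + 94.0 + 76.0)/8 = 78.1625
Deviations from mean: -5.2625, -2.8625, -5.1625, -8.5625, 16.2375, -8.0625, 15.8375, -2.1625
Σ(x_t−x̄)(x_{t+1}−x̄) = (15.0639) + (14.7777) + (44.2039) + (-139.0336) + (-130.9148) + (-127.6898) + (-34.2486) = -357.8414
Denominator Σ(x_t−x̄)² = 720.0188
r_1 = -357.8414 / 720.0188 = -0.497

-0.497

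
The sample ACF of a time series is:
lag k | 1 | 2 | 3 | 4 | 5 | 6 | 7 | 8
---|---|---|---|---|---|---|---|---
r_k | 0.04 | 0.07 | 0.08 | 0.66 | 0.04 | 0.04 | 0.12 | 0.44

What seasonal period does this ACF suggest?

4

The largest autocorrelation is r_4 = 0.66, with a weaker echo at lag 8 (0.44); the remaining lags stay at or below 0.12.
The dominant spike at lag 4 indicates a seasonal period of 4.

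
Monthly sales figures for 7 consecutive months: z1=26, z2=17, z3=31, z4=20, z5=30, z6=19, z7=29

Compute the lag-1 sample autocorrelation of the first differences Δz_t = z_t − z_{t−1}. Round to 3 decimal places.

First differences Δz: -9, 14, -11, 10, -11, 10
Mean of differences = 0.5000
Numerator Σ(Δz_t−Δz̄)(Δz_{t+1}−Δz̄) = -611.2500
Denominator Σ(Δz_t−Δz̄)² = 717.5000
r_1(Δz) = -611.2500 / 717.5000 = -0.852

-0.852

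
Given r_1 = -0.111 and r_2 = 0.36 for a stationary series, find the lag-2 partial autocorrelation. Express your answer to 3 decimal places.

φ_{22} = (r_2 − r_1²) / (1 − r_1²)
r_1² = (-0.111)² = 0.012321
Numerator = 0.36 − 0.0123 = 0.3477; denominator = 1 − 0.0123 = 0.9877
φ_{22} = 0.3477 / 0.9877 = 0.352

0.352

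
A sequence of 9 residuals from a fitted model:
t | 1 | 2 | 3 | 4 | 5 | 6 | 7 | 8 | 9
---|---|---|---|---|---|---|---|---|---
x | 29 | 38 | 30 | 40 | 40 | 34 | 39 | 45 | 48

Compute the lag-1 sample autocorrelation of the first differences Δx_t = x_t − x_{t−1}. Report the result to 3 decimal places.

-0.511

First differences Δx: 9, -8, 10, 0, -6, 5, 6, 3
Mean of differences = 2.3750
Numerator Σ(Δx_t−Δx̄)(Δx_{t+1}−Δx̄) = -156.2656
Denominator Σ(Δx_t−Δx̄)² = 305.8750
r_1(Δx) = -156.2656 / 305.8750 = -0.511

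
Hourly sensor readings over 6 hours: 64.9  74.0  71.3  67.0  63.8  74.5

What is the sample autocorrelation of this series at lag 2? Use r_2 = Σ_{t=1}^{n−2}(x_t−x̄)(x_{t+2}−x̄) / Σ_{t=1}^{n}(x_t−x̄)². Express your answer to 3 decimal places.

Mean x̄ = (64.9 + 74.0 + 71.3 + 67.0 + 63.8 + 74.5)/6 = 69.2500
Deviations from mean: -4.3500, 4.7500, 2.0500, -2.2500, -5.4500, 5.2500
Numerator Σ_{t=1}^{4}(x_t−x̄)(x_{t+2}−x̄) = -42.5900
Denominator Σ(x_t−x̄)² = 108.0150
r_2 = -42.5900 / 108.0150 = -0.394

-0.394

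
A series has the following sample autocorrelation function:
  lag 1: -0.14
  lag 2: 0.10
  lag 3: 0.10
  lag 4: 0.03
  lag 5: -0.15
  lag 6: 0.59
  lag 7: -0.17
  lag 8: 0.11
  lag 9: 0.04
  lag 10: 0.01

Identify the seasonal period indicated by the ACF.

6

The largest autocorrelation is r_6 = 0.59; the remaining lags stay at or below 0.11.
The dominant spike at lag 6 indicates a seasonal period of 6.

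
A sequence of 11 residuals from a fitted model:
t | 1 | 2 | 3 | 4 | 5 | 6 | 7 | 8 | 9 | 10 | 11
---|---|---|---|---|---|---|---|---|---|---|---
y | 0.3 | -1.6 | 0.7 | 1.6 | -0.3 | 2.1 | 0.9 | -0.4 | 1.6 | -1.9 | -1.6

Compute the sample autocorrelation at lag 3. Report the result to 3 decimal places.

0.291

Mean ȳ = (0.3 − 1.6 + 0.7 + 1.6 − 0.3 + 2.1 + 0.9 − 0.4 + 1.6 − 1.9 − 1.6)/11 = 0.1273
Numerator Σ_{t=1}^{8}(y_t−ȳ)(y_{t+3}−ȳ) = 5.7350
Denominator Σ(y_t−ȳ)² = 19.7218
r_3 = 5.7350 / 19.7218 = 0.291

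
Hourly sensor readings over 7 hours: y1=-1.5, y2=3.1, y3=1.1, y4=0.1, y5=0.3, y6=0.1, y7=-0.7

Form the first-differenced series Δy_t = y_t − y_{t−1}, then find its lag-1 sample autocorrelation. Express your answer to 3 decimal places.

-0.258

First differences Δy: 4.6, -2.0, -1.0, 0.2, -0.2, -0.8
Mean of differences = 0.1333
Numerator Σ(Δy_t−Δȳ)(Δy_{t+1}−Δȳ) = -6.8978
Denominator Σ(Δy_t−Δȳ)² = 26.7733
r_1(Δy) = -6.8978 / 26.7733 = -0.258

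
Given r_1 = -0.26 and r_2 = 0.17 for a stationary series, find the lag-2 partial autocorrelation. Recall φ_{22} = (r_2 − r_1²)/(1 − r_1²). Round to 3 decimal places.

0.110

φ_{22} = (r_2 − r_1²) / (1 − r_1²)
r_1² = (-0.26)² = 0.0676
Numerator = 0.17 − 0.0676 = 0.1024; denominator = 1 − 0.0676 = 0.9324
φ_{22} = 0.1024 / 0.9324 = 0.110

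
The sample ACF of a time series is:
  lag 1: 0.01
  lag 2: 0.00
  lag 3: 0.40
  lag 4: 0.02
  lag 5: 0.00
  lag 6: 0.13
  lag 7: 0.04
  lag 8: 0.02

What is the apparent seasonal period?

3

The largest autocorrelation is r_3 = 0.40; the remaining lags stay at or below 0.13.
The dominant spike at lag 3 indicates a seasonal period of 3.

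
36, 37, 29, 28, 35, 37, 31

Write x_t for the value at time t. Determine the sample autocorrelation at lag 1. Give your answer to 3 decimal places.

0.063

Mean x̄ = (36 + 37 + 29 + 28 + 35 + 37 + 31)/7 = 33.2857
Σ(x_t−x̄)(x_{t+1}−x̄) = (10.0816) + (-15.9184) + (22.6531) + (-9.0612) + (6.3673) + (-8.4898) = 5.6327
Denominator Σ(x_t−x̄)² = 89.4286
r_1 = 5.6327 / 89.4286 = 0.063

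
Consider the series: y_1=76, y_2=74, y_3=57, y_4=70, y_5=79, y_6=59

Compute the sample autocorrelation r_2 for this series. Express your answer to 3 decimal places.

-0.495

Mean ȳ = (76 + 74 + 57 + 70 + 79 + 59)/6 = 69.1667
Deviations from mean: 6.8333, 4.8333, -12.1667, 0.8333, 9.8333, -10.1667
Σ(y_t−ȳ)(y_{t+2}−ȳ) = (-83.1389) + (4.0278) + (-119.6389) + (-8.4722) = -207.2222
Denominator Σ(y_t−ȳ)² = 418.8333
r_2 = -207.2222 / 418.8333 = -0.495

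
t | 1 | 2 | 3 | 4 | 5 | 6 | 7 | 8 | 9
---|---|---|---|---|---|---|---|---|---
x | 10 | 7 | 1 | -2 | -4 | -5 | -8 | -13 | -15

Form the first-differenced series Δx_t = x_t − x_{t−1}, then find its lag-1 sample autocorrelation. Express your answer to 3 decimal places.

First differences Δx: -3, -6, -3, -2, -1, -3, -5, -2
Mean of differences = -3.1250
Numerator Σ(Δx_t−Δx̄)(Δx_{t+1}−Δx̄) = -0.2656
Denominator Σ(Δx_t−Δx̄)² = 18.8750
r_1(Δx) = -0.2656 / 18.8750 = -0.014

-0.014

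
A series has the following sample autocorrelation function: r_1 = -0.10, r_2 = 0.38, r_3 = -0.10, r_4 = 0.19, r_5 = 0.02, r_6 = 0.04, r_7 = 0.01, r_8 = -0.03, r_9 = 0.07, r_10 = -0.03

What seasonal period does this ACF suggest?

The largest autocorrelation is r_2 = 0.38, with a weaker echo at lag 4 (0.19); the remaining lags stay at or below 0.07.
The dominant spike at lag 2 indicates a seasonal period of 2.

2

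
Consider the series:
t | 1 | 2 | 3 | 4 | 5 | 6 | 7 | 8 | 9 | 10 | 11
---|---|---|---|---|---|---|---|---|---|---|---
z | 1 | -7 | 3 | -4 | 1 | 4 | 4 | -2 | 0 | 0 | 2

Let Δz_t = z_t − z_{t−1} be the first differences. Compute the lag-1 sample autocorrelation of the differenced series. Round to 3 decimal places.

First differences Δz: -8, 10, -7, 5, 3, 0, -6, 2, 0, 2
Mean of differences = 0.1000
Numerator Σ(Δz_t−Δz̄)(Δz_{t+1}−Δz̄) = -182.7100
Denominator Σ(Δz_t−Δz̄)² = 290.9000
r_1(Δz) = -182.7100 / 290.9000 = -0.628

-0.628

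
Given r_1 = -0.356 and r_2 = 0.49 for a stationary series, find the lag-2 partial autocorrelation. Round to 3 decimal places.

φ_{22} = (r_2 − r_1²) / (1 − r_1²)
r_1² = (-0.356)² = 0.126736
Numerator = 0.49 − 0.1267 = 0.3633; denominator = 1 − 0.1267 = 0.8733
φ_{22} = 0.3633 / 0.8733 = 0.416

0.416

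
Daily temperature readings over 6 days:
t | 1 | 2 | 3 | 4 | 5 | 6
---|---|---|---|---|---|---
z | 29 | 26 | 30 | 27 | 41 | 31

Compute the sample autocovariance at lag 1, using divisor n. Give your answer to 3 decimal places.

Mean z̄ = (29 + 26 + 30 + 27 + 41 + 31)/6 = 30.6667
Σ_{t=1}^{5}(z_t−z̄)(z_{t+1}−z̄) = -21.1111
γ_1 = -21.1111 / 6 = -3.519

-3.519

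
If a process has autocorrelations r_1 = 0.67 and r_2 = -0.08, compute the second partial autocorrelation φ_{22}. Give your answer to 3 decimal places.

-0.960

φ_{22} = (r_2 − r_1²) / (1 − r_1²)
r_1² = (0.67)² = 0.4489
Numerator = -0.08 − 0.4489 = -0.5289; denominator = 1 − 0.4489 = 0.5511
φ_{22} = -0.5289 / 0.5511 = -0.960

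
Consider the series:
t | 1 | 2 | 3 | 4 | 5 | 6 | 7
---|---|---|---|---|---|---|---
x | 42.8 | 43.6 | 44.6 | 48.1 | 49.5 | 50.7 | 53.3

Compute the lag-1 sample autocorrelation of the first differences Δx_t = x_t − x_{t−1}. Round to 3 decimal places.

-0.262

First differences Δx: 0.8, 1.0, 3.5, 1.4, 1.2, 2.6
Mean of differences = 1.7500
Numerator Σ(Δx_t−Δx̄)(Δx_{t+1}−Δx̄) = -1.4875
Denominator Σ(Δx_t−Δx̄)² = 5.6750
r_1(Δx) = -1.4875 / 5.6750 = -0.262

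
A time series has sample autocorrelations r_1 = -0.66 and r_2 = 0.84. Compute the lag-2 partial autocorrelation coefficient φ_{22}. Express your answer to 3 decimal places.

0.717

φ_{22} = (r_2 − r_1²) / (1 − r_1²)
r_1² = (-0.66)² = 0.4356
Numerator = 0.84 − 0.4356 = 0.4044; denominator = 1 − 0.4356 = 0.5644
φ_{22} = 0.4044 / 0.5644 = 0.717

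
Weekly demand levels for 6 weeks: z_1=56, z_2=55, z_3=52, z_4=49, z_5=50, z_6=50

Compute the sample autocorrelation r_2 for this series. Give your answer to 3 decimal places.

-0.071

Mean z̄ = (56 + 55 + 52 + 49 + 50 + 50)/6 = 52.0000
Numerator Σ_{t=1}^{4}(z_t−z̄)(z_{t+2}−z̄) = -3.0000
Denominator Σ(z_t−z̄)² = 42.0000
r_2 = -3.0000 / 42.0000 = -0.071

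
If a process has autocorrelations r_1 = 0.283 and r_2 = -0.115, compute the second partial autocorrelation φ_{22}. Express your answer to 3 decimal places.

-0.212

φ_{22} = (r_2 − r_1²) / (1 − r_1²)
r_1² = (0.283)² = 0.080089
Numerator = -0.115 − 0.0801 = -0.1951; denominator = 1 − 0.0801 = 0.9199
φ_{22} = -0.1951 / 0.9199 = -0.212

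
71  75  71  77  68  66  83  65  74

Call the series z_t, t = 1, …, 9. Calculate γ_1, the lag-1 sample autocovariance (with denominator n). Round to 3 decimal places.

Mean z̄ = (71 + 75 + 71 + 77 + 68 + 66 + 83 + 65 + 74)/9 = 72.2222
Σ_{t=1}^{8}(z_t−z̄)(z_{t+1}−z̄) = -164.2716
γ_1 = -164.2716 / 9 = -18.252

-18.252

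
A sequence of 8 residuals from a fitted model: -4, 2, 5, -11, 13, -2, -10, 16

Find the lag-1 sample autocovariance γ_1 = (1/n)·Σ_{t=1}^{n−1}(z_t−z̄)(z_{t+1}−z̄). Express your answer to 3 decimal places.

-44.986

Mean z̄ = (-4 + 2 + 5 − 11 + 13 − 2 − 10 + 16)/8 = 1.1250
Σ_{t=1}^{7}(z_t−z̄)(z_{t+1}−z̄) = -359.8906
γ_1 = -359.8906 / 8 = -44.986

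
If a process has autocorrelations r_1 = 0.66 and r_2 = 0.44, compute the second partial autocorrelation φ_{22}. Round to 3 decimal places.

φ_{22} = (r_2 − r_1²) / (1 − r_1²)
r_1² = (0.66)² = 0.4356
Numerator = 0.44 − 0.4356 = 0.0044; denominator = 1 − 0.4356 = 0.5644
φ_{22} = 0.0044 / 0.5644 = 0.008

0.008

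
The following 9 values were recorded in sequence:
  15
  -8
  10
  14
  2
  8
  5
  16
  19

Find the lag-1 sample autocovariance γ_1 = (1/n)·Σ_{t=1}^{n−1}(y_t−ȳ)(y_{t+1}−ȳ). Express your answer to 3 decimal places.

Mean ȳ = (15 − 8 + 10 + 14 + 2 + 8 + 5 + 16 + 19)/9 = 9.0000
Σ_{t=1}^{8}(y_t−ȳ)(y_{t+1}−ȳ) = -96.0000
γ_1 = -96.0000 / 9 = -10.667

-10.667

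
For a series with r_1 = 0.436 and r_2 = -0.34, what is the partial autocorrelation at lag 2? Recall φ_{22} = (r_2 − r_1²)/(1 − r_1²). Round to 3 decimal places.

-0.655

φ_{22} = (r_2 − r_1²) / (1 − r_1²)
r_1² = (0.436)² = 0.190096
Numerator = -0.34 − 0.1901 = -0.5301; denominator = 1 − 0.1901 = 0.8099
φ_{22} = -0.5301 / 0.8099 = -0.655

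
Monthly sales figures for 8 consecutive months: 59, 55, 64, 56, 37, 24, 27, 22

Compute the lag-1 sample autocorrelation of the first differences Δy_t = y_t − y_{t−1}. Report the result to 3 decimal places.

0.115

First differences Δy: -4, 9, -8, -19, -13, 3, -5
Mean of differences = -5.2857
Numerator Σ(Δy_t−Δȳ)(Δy_{t+1}−Δȳ) = 61.0612
Denominator Σ(Δy_t−Δȳ)² = 529.4286
r_1(Δy) = 61.0612 / 529.4286 = 0.115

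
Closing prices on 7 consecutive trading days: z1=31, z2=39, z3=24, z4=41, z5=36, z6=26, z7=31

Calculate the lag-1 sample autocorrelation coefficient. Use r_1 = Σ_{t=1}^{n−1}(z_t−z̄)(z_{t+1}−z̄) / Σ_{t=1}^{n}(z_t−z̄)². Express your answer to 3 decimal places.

Mean z̄ = (31 + 39 + 24 + 41 + 36 + 26 + 31)/7 = 32.5714
Σ(z_t−z̄)(z_{t+1}−z̄) = (-10.1020) + (-55.1020) + (-72.2449) + (28.8980) + (-22.5306) + (10.3265) = -120.7551
Denominator Σ(z_t−z̄)² = 245.7143
r_1 = -120.7551 / 245.7143 = -0.491

-0.491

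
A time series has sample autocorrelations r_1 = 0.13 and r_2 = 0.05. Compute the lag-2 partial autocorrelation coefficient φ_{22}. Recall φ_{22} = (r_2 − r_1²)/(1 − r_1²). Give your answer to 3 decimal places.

φ_{22} = (r_2 − r_1²) / (1 − r_1²)
r_1² = (0.13)² = 0.0169
Numerator = 0.05 − 0.0169 = 0.0331; denominator = 1 − 0.0169 = 0.9831
φ_{22} = 0.0331 / 0.9831 = 0.034

0.034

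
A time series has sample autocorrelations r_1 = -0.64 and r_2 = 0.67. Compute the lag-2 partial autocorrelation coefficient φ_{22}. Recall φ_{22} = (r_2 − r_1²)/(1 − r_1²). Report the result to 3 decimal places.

0.441

φ_{22} = (r_2 − r_1²) / (1 − r_1²)
r_1² = (-0.64)² = 0.4096
Numerator = 0.67 − 0.4096 = 0.2604; denominator = 1 − 0.4096 = 0.5904
φ_{22} = 0.2604 / 0.5904 = 0.441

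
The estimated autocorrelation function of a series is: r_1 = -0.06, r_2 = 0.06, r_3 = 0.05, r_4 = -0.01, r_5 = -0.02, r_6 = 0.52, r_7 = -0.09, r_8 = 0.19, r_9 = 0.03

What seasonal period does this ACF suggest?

6

The largest autocorrelation is r_6 = 0.52; the remaining lags stay at or below 0.19.
The dominant spike at lag 6 indicates a seasonal period of 6.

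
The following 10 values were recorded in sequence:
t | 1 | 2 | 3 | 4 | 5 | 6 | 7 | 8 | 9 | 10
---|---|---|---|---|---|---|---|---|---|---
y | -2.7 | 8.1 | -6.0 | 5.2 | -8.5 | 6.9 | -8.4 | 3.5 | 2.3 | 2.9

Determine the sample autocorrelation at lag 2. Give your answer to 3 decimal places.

0.666

Mean ȳ = (-2.7 + 8.1 − 6.0 + 5.2 − 8.5 + 6.9 − 8.4 + 3.5 + 2.3 + 2.9)/10 = 0.3300
Numerator Σ_{t=1}^{8}(y_t−ȳ)(y_{t+2}−ȳ) = 233.7712
Denominator Σ(y_t−ȳ)² = 351.2210
r_2 = 233.7712 / 351.2210 = 0.666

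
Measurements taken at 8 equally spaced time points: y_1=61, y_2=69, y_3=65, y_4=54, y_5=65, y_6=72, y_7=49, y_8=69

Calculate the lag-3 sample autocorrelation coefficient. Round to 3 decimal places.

0.421

Mean ȳ = (61 + 69 + 65 + 54 + 65 + 72 + 49 + 69)/8 = 63.0000
Deviations from mean: -2.0000, 6.0000, 2.0000, -9.0000, 2.0000, 9.0000, -14.0000, 6.0000
Numerator Σ_{t=1}^{5}(y_t−ȳ)(y_{t+3}−ȳ) = 186.0000
Denominator Σ(y_t−ȳ)² = 442.0000
r_3 = 186.0000 / 442.0000 = 0.421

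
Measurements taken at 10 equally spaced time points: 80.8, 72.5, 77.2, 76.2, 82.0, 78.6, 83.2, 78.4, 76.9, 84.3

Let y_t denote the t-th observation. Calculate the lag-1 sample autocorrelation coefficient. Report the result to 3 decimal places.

-0.160

Mean ȳ = (80.8 + 72.5 + 77.2 + 76.2 + 82.0 + 78.6 + 83.2 + 78.4 + 76.9 + 84.3)/10 = 79.0100
Numerator Σ_{t=1}^{9}(y_t−ȳ)(y_{t+1}−ȳ) = -18.5601
Denominator Σ(y_t−ȳ)² = 116.2290
r_1 = -18.5601 / 116.2290 = -0.160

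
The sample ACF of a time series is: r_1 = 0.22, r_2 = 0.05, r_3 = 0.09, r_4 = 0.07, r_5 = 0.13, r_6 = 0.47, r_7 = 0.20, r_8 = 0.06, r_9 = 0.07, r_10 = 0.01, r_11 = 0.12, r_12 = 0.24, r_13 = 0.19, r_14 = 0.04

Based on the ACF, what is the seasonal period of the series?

6

The largest autocorrelation is r_6 = 0.47, with a weaker echo at lag 12 (0.24); the remaining lags stay at or below 0.22.
The dominant spike at lag 6 indicates a seasonal period of 6.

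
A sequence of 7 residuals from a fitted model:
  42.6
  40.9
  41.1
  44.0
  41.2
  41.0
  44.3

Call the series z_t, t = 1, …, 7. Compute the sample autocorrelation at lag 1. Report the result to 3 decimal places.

Mean z̄ = (42.6 + 40.9 + 41.1 + 44.0 + 41.2 + 41.0 + 44.3)/7 = 42.1571
Σ(z_t−z̄)(z_{t+1}−z̄) = (-0.5567) + (1.3290) + (-1.9482) + (-1.7639) + (1.1076) + (-2.4796) = -4.3118
Denominator Σ(z_t−z̄)² = 13.1371
r_1 = -4.3118 / 13.1371 = -0.328

-0.328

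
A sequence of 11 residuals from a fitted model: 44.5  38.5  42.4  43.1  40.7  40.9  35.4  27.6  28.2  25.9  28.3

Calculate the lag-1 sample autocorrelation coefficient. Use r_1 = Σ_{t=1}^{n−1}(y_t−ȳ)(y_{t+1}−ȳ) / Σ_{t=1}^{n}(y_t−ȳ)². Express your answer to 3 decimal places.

Mean ȳ = (44.5 + 38.5 + 42.4 + 43.1 + 40.7 + 40.9 + 35.4 + 27.6 + 28.2 + 25.9 + 28.3)/11 = 35.9545
Numerator Σ_{t=1}^{10}(y_t−ȳ)(y_{t+1}−ȳ) = 363.1988
Denominator Σ(y_t−ȳ)² = 509.0073
r_1 = 363.1988 / 509.0073 = 0.714

0.714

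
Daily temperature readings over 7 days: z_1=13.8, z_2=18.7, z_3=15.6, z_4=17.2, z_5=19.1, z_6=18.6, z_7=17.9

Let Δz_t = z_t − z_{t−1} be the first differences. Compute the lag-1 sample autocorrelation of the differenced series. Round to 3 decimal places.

-0.480

First differences Δz: 4.9, -3.1, 1.6, 1.9, -0.5, -0.7
Mean of differences = 0.6833
Numerator Σ(Δz_t−Δz̄)(Δz_{t+1}−Δz̄) = -18.1086
Denominator Σ(Δz_t−Δz̄)² = 37.7283
r_1(Δz) = -18.1086 / 37.7283 = -0.480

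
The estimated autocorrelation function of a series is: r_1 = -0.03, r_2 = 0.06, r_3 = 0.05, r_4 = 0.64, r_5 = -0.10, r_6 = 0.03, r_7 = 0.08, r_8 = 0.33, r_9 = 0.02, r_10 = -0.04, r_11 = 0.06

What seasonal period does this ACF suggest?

The largest autocorrelation is r_4 = 0.64, with a weaker echo at lag 8 (0.33); the remaining lags stay at or below 0.08.
The dominant spike at lag 4 indicates a seasonal period of 4.

4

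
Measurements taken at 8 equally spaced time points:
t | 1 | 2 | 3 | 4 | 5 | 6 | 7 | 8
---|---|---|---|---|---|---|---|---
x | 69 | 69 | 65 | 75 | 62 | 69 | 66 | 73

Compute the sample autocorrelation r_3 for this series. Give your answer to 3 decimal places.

Mean x̄ = (69 + 69 + 65 + 75 + 62 + 69 + 66 + 73)/8 = 68.5000
Deviations from mean: 0.5000, 0.5000, -3.5000, 6.5000, -6.5000, 0.5000, -2.5000, 4.5000
Numerator Σ_{t=1}^{5}(x_t−x̄)(x_{t+3}−x̄) = -47.2500
Denominator Σ(x_t−x̄)² = 124.0000
r_3 = -47.2500 / 124.0000 = -0.381

-0.381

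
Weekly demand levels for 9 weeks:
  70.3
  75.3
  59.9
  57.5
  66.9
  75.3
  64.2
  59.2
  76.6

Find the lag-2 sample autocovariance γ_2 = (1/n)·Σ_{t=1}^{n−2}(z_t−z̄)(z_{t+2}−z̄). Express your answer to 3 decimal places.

-29.905

Mean z̄ = (70.3 + 75.3 + 59.9 + 57.5 + 66.9 + 75.3 + 64.2 + 59.2 + 76.6)/9 = 67.2444
Σ_{t=1}^{7}(z_t−z̄)(z_{t+2}−z̄) = -269.1417
γ_2 = -269.1417 / 9 = -29.905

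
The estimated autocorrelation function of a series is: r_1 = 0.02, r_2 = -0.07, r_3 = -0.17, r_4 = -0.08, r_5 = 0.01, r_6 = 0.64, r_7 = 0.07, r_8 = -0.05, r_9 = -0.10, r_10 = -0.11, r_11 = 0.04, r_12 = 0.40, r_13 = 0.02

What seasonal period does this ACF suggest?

6

The largest autocorrelation is r_6 = 0.64, with a weaker echo at lag 12 (0.40); the remaining lags stay at or below 0.07.
The dominant spike at lag 6 indicates a seasonal period of 6.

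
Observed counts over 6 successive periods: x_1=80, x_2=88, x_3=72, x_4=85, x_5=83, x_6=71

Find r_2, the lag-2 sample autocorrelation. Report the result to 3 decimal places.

Mean x̄ = (80 + 88 + 72 + 85 + 83 + 71)/6 = 79.8333
Deviations from mean: 0.1667, 8.1667, -7.8333, 5.1667, 3.1667, -8.8333
Numerator Σ_{t=1}^{4}(x_t−x̄)(x_{t+2}−x̄) = -29.5556
Denominator Σ(x_t−x̄)² = 242.8333
r_2 = -29.5556 / 242.8333 = -0.122

-0.122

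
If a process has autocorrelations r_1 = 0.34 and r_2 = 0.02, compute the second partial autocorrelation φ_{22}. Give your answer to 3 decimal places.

φ_{22} = (r_2 − r_1²) / (1 − r_1²)
r_1² = (0.34)² = 0.1156
Numerator = 0.02 − 0.1156 = -0.0956; denominator = 1 − 0.1156 = 0.8844
φ_{22} = -0.0956 / 0.8844 = -0.108

-0.108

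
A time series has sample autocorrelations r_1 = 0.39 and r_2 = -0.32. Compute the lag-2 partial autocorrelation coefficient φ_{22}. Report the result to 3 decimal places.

φ_{22} = (r_2 − r_1²) / (1 − r_1²)
r_1² = (0.39)² = 0.1521
Numerator = -0.32 − 0.1521 = -0.4721; denominator = 1 − 0.1521 = 0.8479
φ_{22} = -0.4721 / 0.8479 = -0.557

-0.557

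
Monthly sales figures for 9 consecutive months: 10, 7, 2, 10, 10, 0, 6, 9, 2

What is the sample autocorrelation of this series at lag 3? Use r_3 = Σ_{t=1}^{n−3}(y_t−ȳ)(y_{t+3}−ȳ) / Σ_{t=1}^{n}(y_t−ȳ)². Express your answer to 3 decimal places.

0.632

Mean ȳ = (10 + 7 + 2 + 10 + 10 + 0 + 6 + 9 + 2)/9 = 6.2222
Σ(y_t−ȳ)(y_{t+3}−ȳ) = (14.2716) + (2.9383) + (26.2716) + (-0.8395) + (10.4938) + (26.2716) = 79.4074
Denominator Σ(y_t−ȳ)² = 125.5556
r_3 = 79.4074 / 125.5556 = 0.632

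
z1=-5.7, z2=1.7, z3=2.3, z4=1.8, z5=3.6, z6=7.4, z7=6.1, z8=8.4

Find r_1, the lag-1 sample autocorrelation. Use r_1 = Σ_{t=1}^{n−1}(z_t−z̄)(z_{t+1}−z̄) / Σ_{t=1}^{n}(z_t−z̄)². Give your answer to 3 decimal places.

Mean z̄ = (-5.7 + 1.7 + 2.3 + 1.8 + 3.6 + 7.4 + 6.1 + 8.4)/8 = 3.2000
Σ(z_t−z̄)(z_{t+1}−z̄) = (13.3500) + (1.3500) + (1.2600) + (-0.5600) + (1.6800) + (12.1800) + (15.0800) = 44.3400
Denominator Σ(z_t−z̄)² = 137.4800
r_1 = 44.3400 / 137.4800 = 0.323

0.323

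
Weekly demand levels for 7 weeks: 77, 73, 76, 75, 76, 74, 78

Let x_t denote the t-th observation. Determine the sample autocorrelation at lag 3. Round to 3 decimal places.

-0.225

Mean x̄ = (77 + 73 + 76 + 75 + 76 + 74 + 78)/7 = 75.5714
Deviations from mean: 1.4286, -2.5714, 0.4286, -0.5714, 0.4286, -1.5714, 2.4286
Numerator Σ_{t=1}^{4}(x_t−x̄)(x_{t+3}−x̄) = -3.9796
Denominator Σ(x_t−x̄)² = 17.7143
r_3 = -3.9796 / 17.7143 = -0.225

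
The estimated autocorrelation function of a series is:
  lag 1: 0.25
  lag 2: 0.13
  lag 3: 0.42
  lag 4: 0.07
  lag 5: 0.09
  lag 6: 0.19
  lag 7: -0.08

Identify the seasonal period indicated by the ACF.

3

The largest autocorrelation is r_3 = 0.42; the remaining lags stay at or below 0.25. The elevated value at lag 1 (0.25), dropping to 0.13 at lag 2, reflects decaying short-term dependence rather than seasonality.
The dominant spike at lag 3 indicates a seasonal period of 3.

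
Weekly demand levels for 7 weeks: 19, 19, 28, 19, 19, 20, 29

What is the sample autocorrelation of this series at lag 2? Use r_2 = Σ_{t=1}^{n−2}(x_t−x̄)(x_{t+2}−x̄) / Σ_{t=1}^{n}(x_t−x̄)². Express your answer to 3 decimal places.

Mean x̄ = (19 + 19 + 28 + 19 + 19 + 20 + 29)/7 = 21.8571
Deviations from mean: -2.8571, -2.8571, 6.1429, -2.8571, -2.8571, -1.8571, 7.1429
Numerator Σ_{t=1}^{5}(x_t−x̄)(x_{t+2}−x̄) = -42.0408
Denominator Σ(x_t−x̄)² = 124.8571
r_2 = -42.0408 / 124.8571 = -0.337

-0.337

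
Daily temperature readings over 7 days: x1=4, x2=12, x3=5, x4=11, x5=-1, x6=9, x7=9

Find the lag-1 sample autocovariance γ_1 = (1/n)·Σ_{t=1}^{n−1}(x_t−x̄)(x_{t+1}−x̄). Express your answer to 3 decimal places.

Mean x̄ = (4 + 12 + 5 + 11 − 1 + 9 + 9)/7 = 7.0000
Σ_{t=1}^{6}(x_t−x̄)(x_{t+1}−x̄) = -77.0000
γ_1 = -77.0000 / 7 = -11.000

-11.000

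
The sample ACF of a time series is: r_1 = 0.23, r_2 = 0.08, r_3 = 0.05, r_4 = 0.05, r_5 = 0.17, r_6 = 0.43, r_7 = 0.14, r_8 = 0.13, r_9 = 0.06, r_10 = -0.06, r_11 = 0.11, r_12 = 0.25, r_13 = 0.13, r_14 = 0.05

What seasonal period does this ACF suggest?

The largest autocorrelation is r_6 = 0.43, with a weaker echo at lag 12 (0.25); the remaining lags stay at or below 0.23. The elevated value at lag 1 (0.23), dropping to 0.08 at lag 2, reflects decaying short-term dependence rather than seasonality.
The dominant spike at lag 6 indicates a seasonal period of 6.

6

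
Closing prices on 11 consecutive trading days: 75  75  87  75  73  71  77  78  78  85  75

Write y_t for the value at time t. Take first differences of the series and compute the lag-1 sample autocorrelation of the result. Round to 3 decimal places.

First differences Δy: 0, 12, -12, -2, -2, 6, 1, 0, 7, -10
Mean of differences = 0.0000
Numerator Σ(Δy_t−Δȳ)(Δy_{t+1}−Δȳ) = -192.0000
Denominator Σ(Δy_t−Δȳ)² = 482.0000
r_1(Δy) = -192.0000 / 482.0000 = -0.398

-0.398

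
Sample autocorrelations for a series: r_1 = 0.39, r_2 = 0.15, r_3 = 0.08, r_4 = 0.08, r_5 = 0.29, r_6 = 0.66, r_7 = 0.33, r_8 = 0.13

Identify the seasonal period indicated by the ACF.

6

The largest autocorrelation is r_6 = 0.66; the remaining lags stay at or below 0.39. The elevated value at lag 1 (0.39), dropping to 0.15 at lag 2, reflects decaying short-term dependence rather than seasonality.
The dominant spike at lag 6 indicates a seasonal period of 6.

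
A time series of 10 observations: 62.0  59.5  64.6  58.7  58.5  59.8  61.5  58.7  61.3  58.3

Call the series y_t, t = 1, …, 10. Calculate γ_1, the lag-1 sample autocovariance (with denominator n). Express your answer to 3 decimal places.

-1.402

Mean ȳ = (62.0 + 59.5 + 64.6 + 58.7 + 58.5 + 59.8 + 61.5 + 58.7 + 61.3 + 58.3)/10 = 60.2900
Σ_{t=1}^{9}(y_t−ȳ)(y_{t+1}−ȳ) = -14.0181
γ_1 = -14.0181 / 10 = -1.402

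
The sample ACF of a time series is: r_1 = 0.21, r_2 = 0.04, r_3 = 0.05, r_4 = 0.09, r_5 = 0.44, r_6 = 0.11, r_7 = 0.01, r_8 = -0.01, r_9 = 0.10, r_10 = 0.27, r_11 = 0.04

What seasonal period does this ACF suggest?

5

The largest autocorrelation is r_5 = 0.44, with a weaker echo at lag 10 (0.27); the remaining lags stay at or below 0.21. The elevated value at lag 1 (0.21), dropping to 0.04 at lag 2, reflects decaying short-term dependence rather than seasonality.
The dominant spike at lag 5 indicates a seasonal period of 5.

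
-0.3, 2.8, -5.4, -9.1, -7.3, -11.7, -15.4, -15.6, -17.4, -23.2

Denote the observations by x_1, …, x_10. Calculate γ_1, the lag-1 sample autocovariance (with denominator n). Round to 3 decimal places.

Mean x̄ = (-0.3 + 2.8 − 5.4 − 9.1 − 7.3 − 11.7 − 15.4 − 15.6 − 17.4 − 23.2)/10 = -10.2600
Σ_{t=1}^{9}(x_t−x̄)(x_{t+1}−x̄) = 363.7264
γ_1 = 363.7264 / 10 = 36.373

36.373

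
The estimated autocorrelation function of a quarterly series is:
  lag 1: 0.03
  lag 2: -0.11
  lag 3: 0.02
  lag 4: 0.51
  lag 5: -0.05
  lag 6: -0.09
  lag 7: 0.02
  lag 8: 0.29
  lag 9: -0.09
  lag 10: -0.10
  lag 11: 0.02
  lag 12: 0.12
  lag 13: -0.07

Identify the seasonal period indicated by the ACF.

The largest autocorrelation is r_4 = 0.51, with a weaker echo at lag 8 (0.29); the remaining lags stay at or below 0.12.
The dominant spike at lag 4 indicates a seasonal period of 4.

4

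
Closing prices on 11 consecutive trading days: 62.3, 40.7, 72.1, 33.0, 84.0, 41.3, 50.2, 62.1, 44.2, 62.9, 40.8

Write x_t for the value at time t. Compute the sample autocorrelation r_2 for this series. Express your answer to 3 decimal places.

0.504

Mean x̄ = (62.3 + 40.7 + 72.1 + 33.0 + 84.0 + 41.3 + 50.2 + 62.1 + 44.2 + 62.9 + 40.8)/11 = 53.9636
Numerator Σ_{t=1}^{9}(x_t−x̄)(x_{t+2}−x̄) = 1261.3710
Denominator Σ(x_t−x̄)² = 2505.2055
r_2 = 1261.3710 / 2505.2055 = 0.504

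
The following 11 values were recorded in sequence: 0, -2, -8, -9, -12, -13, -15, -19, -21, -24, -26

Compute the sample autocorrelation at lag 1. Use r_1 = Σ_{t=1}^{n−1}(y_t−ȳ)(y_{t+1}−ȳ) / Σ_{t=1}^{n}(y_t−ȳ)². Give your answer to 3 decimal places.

0.705

Mean ȳ = (0 − 2 − 8 − 9 − 12 − 13 − 15 − 19 − 21 − 24 − 26)/11 = -13.5455
Numerator Σ_{t=1}^{10}(y_t−ȳ)(y_{t+1}−ȳ) = 509.4298
Denominator Σ(y_t−ȳ)² = 722.7273
r_1 = 509.4298 / 722.7273 = 0.705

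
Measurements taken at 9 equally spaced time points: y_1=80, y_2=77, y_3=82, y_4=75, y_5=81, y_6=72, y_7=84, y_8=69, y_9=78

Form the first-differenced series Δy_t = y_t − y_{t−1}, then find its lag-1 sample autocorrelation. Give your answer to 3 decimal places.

First differences Δy: -3, 5, -7, 6, -9, 12, -15, 9
Mean of differences = -0.2500
Numerator Σ(Δy_t−Δȳ)(Δy_{t+1}−Δȳ) = -571.0625
Denominator Σ(Δy_t−Δȳ)² = 649.5000
r_1(Δy) = -571.0625 / 649.5000 = -0.879

-0.879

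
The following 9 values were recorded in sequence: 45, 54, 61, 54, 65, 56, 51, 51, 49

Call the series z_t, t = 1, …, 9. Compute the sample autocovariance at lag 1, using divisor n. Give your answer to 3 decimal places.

4.444

Mean z̄ = (45 + 54 + 61 + 54 + 65 + 56 + 51 + 51 + 49)/9 = 54.0000
Σ_{t=1}^{8}(z_t−z̄)(z_{t+1}−z̄) = 40.0000
γ_1 = 40.0000 / 9 = 4.444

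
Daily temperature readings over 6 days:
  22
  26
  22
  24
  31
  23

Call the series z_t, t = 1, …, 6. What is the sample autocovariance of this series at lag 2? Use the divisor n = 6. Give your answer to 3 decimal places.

-1.593

Mean z̄ = (22 + 26 + 22 + 24 + 31 + 23)/6 = 24.6667
Deviations: -2.6667, 1.3333, -2.6667, -0.6667, 6.3333, -1.6667
Σ_{t=1}^{4}(z_t−z̄)(z_{t+2}−z̄) = -9.5556
γ_2 = -9.5556 / 6 = -1.593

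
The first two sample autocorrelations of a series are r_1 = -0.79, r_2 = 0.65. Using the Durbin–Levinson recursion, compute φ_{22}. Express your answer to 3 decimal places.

0.069

φ_{22} = (r_2 − r_1²) / (1 − r_1²)
r_1² = (-0.79)² = 0.6241
Numerator = 0.65 − 0.6241 = 0.0259; denominator = 1 − 0.6241 = 0.3759
φ_{22} = 0.0259 / 0.3759 = 0.069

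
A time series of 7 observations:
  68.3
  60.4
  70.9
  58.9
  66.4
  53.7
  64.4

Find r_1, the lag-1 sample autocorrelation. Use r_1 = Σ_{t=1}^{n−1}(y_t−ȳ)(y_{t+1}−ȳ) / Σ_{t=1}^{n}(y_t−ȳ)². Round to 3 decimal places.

-0.581

Mean ȳ = (68.3 + 60.4 + 70.9 + 58.9 + 66.4 + 53.7 + 64.4)/7 = 63.2857
Deviations from mean: 5.0143, -2.8857, 7.6143, -4.3857, 3.1143, -9.5857, 1.1143
Σ(y_t−ȳ)(y_{t+1}−ȳ) = (-14.4698) + (-21.9727) + (-33.3941) + (-13.6584) + (-29.8527) + (-10.6812) = -124.0288
Denominator Σ(y_t−ȳ)² = 213.5086
r_1 = -124.0288 / 213.5086 = -0.581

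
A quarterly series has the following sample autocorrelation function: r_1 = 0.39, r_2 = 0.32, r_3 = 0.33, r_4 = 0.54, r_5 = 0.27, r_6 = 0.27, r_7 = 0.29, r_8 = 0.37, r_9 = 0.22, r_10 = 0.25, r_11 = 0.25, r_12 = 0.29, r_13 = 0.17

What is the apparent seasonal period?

4

The largest autocorrelation is r_4 = 0.54; the remaining lags stay at or below 0.39. The elevated value at lag 1 (0.39), dropping to 0.32 at lag 2, reflects decaying short-term dependence rather than seasonality.
The dominant spike at lag 4 indicates a seasonal period of 4.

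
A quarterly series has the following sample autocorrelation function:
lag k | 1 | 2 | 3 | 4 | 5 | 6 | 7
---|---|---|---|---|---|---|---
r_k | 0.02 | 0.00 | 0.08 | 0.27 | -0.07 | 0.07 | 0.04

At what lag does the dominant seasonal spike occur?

4

The largest autocorrelation is r_4 = 0.27; the remaining lags stay at or below 0.08.
The dominant spike at lag 4 indicates a seasonal period of 4.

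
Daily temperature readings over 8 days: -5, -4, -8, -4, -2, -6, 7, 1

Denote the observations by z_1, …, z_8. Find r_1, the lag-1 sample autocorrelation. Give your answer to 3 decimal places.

Mean z̄ = (-5 − 4 − 8 − 4 − 2 − 6 + 7 + 1)/8 = -2.6250
Deviations from mean: -2.3750, -1.3750, -5.3750, -1.3750, 0.6250, -3.3750, 9.6250, 3.6250
Numerator Σ_{t=1}^{7}(z_t−z̄)(z_{t+1}−z̄) = 17.4844
Denominator Σ(z_t−z̄)² = 155.8750
r_1 = 17.4844 / 155.8750 = 0.112

0.112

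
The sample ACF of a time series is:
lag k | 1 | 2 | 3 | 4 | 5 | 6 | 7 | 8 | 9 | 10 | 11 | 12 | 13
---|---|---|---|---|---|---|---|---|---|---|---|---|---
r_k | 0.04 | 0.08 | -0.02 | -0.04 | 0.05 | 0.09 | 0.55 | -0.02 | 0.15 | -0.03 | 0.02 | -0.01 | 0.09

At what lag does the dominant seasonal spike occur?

7

The largest autocorrelation is r_7 = 0.55; the remaining lags stay at or below 0.15.
The dominant spike at lag 7 indicates a seasonal period of 7.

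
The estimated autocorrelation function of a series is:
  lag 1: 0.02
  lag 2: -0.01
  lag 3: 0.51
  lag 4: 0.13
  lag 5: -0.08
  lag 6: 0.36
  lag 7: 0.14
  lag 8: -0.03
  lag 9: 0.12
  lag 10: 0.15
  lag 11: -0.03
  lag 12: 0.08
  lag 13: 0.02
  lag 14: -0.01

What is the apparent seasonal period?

3

The largest autocorrelation is r_3 = 0.51, with a weaker echo at lag 6 (0.36); the remaining lags stay at or below 0.15.
The dominant spike at lag 3 indicates a seasonal period of 3.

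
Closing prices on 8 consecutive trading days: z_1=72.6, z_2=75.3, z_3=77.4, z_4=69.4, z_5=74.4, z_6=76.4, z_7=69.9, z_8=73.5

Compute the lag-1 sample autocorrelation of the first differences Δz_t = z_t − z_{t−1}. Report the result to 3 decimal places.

First differences Δz: 2.7, 2.1, -8.0, 5.0, 2.0, -6.5, 3.6
Mean of differences = 0.1286
Numerator Σ(Δz_t−Δz̄)(Δz_{t+1}−Δz̄) = -76.8522
Denominator Σ(Δz_t−Δz̄)² = 159.7943
r_1(Δz) = -76.8522 / 159.7943 = -0.481

-0.481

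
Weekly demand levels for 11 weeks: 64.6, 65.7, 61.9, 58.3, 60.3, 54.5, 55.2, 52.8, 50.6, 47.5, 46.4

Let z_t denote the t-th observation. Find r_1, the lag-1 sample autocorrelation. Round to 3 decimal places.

0.706

Mean z̄ = (64.6 + 65.7 + 61.9 + 58.3 + 60.3 + 54.5 + 55.2 + 52.8 + 50.6 + 47.5 + 46.4)/11 = 56.1636
Numerator Σ_{t=1}^{10}(z_t−z̄)(z_{t+1}−z̄) = 305.7150
Denominator Σ(z_t−z̄)² = 433.0455
r_1 = 305.7150 / 433.0455 = 0.706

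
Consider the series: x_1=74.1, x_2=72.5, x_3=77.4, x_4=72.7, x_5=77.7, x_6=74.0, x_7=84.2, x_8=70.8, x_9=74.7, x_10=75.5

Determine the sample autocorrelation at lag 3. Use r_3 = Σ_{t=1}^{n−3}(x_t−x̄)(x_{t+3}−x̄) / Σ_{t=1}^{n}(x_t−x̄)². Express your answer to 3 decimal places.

-0.299

Mean x̄ = (74.1 + 72.5 + 77.4 + 72.7 + 77.7 + 74.0 + 84.2 + 70.8 + 74.7 + 75.5)/10 = 75.3600
Σ(x_t−x̄)(x_{t+3}−x̄) = (3.3516) + (-6.6924) + (-2.7744) + (-23.5144) + (-10.6704) + (0.8976) + (1.2376) = -38.1648
Denominator Σ(x_t−x̄)² = 127.7240
r_3 = -38.1648 / 127.7240 = -0.299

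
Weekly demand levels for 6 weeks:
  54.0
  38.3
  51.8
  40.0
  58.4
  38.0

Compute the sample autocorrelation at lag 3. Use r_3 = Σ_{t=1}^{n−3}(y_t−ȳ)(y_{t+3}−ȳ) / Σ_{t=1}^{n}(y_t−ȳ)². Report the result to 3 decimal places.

-0.470

Mean ȳ = (54.0 + 38.3 + 51.8 + 40.0 + 58.4 + 38.0)/6 = 46.7500
Σ(y_t−ȳ)(y_{t+3}−ȳ) = (-48.9375) + (-98.4425) + (-44.1875) = -191.5675
Denominator Σ(y_t−ȳ)² = 407.3150
r_3 = -191.5675 / 407.3150 = -0.470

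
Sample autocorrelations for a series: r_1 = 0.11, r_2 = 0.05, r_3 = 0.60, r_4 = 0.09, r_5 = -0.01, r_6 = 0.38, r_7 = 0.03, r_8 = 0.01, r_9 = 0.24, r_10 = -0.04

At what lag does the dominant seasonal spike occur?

3

The largest autocorrelation is r_3 = 0.60, with weaker echoes at lags 6 (0.38) and 9 (0.24); the remaining lags stay at or below 0.11.
The dominant spike at lag 3 indicates a seasonal period of 3.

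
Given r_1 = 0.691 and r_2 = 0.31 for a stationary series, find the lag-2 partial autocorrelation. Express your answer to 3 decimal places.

-0.321

φ_{22} = (r_2 − r_1²) / (1 − r_1²)
r_1² = (0.691)² = 0.477481
Numerator = 0.31 − 0.4775 = -0.1675; denominator = 1 − 0.4775 = 0.5225
φ_{22} = -0.1675 / 0.5225 = -0.321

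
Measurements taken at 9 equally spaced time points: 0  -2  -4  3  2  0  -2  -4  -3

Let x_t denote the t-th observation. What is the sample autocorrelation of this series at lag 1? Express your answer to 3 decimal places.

0.255

Mean x̄ = (0 − 2 − 4 + 3 + 2 + 0 − 2 − 4 − 3)/9 = -1.1111
Numerator Σ_{t=1}^{8}(x_t−x̄)(x_{t+1}−x̄) = 12.9877
Denominator Σ(x_t−x̄)² = 50.8889
r_1 = 12.9877 / 50.8889 = 0.255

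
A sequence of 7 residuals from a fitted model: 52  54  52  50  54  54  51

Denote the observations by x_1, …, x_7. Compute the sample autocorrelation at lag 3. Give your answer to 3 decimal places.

Mean x̄ = (52 + 54 + 52 + 50 + 54 + 54 + 51)/7 = 52.4286
Deviations from mean: -0.4286, 1.5714, -0.4286, -2.4286, 1.5714, 1.5714, -1.4286
Σ(x_t−x̄)(x_{t+3}−x̄) = (1.0408) + (2.4694) + (-0.6735) + (3.4694) = 6.3061
Denominator Σ(x_t−x̄)² = 15.7143
r_3 = 6.3061 / 15.7143 = 0.401

0.401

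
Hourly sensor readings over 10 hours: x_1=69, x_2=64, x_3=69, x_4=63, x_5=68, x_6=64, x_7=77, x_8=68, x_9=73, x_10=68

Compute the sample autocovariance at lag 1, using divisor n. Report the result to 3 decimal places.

Mean x̄ = (69 + 64 + 69 + 63 + 68 + 64 + 77 + 68 + 73 + 68)/10 = 68.3000
Σ_{t=1}^{9}(x_t−x̄)(x_{t+1}−x̄) = -49.6900
γ_1 = -49.6900 / 10 = -4.969

-4.969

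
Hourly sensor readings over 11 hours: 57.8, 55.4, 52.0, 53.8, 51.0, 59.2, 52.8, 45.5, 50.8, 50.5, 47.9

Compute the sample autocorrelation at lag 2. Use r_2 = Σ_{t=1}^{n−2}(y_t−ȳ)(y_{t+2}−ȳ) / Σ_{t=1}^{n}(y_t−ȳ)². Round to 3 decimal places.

Mean ȳ = (57.8 + 55.4 + 52.0 + 53.8 + 51.0 + 59.2 + 52.8 + 45.5 + 50.8 + 50.5 + 47.9)/11 = 52.4273
Numerator Σ_{t=1}^{9}(y_t−ȳ)(y_{t+2}−ȳ) = -15.6451
Denominator Σ(y_t−ȳ)² = 162.6618
r_2 = -15.6451 / 162.6618 = -0.096

-0.096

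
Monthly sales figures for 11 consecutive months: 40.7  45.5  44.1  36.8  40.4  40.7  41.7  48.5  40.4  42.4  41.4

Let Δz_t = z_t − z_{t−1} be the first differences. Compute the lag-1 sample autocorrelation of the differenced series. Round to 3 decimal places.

First differences Δz: 4.8, -1.4, -7.3, 3.6, 0.3, 1.0, 6.8, -8.1, 2.0, -1.0
Mean of differences = 0.0700
Numerator Σ(Δz_t−Δz̄)(Δz_{t+1}−Δz̄) = -87.6679
Denominator Σ(Δz_t−Δz̄)² = 209.1410
r_1(Δz) = -87.6679 / 209.1410 = -0.419

-0.419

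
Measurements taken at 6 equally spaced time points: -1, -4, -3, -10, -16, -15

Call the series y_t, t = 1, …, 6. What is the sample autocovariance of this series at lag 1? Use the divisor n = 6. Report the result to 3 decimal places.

18.301

Mean ȳ = (-1 − 4 − 3 − 10 − 16 − 15)/6 = -8.1667
Deviations: 7.1667, 4.1667, 5.1667, -1.8333, -7.8333, -6.8333
Σ_{t=1}^{5}(y_t−ȳ)(y_{t+1}−ȳ) = 109.8056
γ_1 = 109.8056 / 6 = 18.301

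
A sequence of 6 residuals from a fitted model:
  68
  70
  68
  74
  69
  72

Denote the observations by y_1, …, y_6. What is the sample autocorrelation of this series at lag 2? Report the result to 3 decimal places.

0.472

Mean ȳ = (68 + 70 + 68 + 74 + 69 + 72)/6 = 70.1667
Deviations from mean: -2.1667, -0.1667, -2.1667, 3.8333, -1.1667, 1.8333
Σ(y_t−ȳ)(y_{t+2}−ȳ) = (4.6944) + (-0.6389) + (2.5278) + (7.0278) = 13.6111
Denominator Σ(y_t−ȳ)² = 28.8333
r_2 = 13.6111 / 28.8333 = 0.472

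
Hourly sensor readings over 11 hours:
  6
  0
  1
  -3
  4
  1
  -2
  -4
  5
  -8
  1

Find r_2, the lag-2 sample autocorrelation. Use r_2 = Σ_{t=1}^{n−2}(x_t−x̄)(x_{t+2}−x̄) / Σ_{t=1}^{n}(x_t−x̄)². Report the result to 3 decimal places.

Mean x̄ = (6 + 0 + 1 − 3 + 4 + 1 − 2 − 4 + 5 − 8 + 1)/11 = 0.0909
Numerator Σ_{t=1}^{9}(x_t−x̄)(x_{t+2}−x̄) = 21.8017
Denominator Σ(x_t−x̄)² = 172.9091
r_2 = 21.8017 / 172.9091 = 0.126

0.126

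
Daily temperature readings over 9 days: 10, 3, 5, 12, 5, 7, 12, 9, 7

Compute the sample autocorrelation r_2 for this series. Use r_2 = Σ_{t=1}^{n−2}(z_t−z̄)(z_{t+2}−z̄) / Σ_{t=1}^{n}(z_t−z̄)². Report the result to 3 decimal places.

-0.464

Mean z̄ = (10 + 3 + 5 + 12 + 5 + 7 + 12 + 9 + 7)/9 = 7.7778
Σ(z_t−z̄)(z_{t+2}−z̄) = (-6.1728) + (-20.1728) + (7.7160) + (-3.2840) + (-11.7284) + (-0.9506) + (-3.2840) = -37.8765
Denominator Σ(z_t−z̄)² = 81.5556
r_2 = -37.8765 / 81.5556 = -0.464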